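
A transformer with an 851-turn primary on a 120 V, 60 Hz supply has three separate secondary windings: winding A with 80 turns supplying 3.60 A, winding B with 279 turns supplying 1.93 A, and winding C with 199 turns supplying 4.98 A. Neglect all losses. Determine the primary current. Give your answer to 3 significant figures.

I_p ≈ 2.14 A

V_A = 120 × 80/851 = 11.281 V; V_B = 120 × 279/851 = 39.342 V; V_C = 120 × 199/851 = 28.061 V.
P_out = V_A I_A + V_B I_B + V_C I_C = 11.281×3.60 + 39.342×1.93 + 28.061×4.98 = 40.611 + 75.930 + 139.74 = 256.29 W.
Ideal ⇒ P_in = P_out, so I_p = P_out/V_p = 256.29/120 = 2.14 A.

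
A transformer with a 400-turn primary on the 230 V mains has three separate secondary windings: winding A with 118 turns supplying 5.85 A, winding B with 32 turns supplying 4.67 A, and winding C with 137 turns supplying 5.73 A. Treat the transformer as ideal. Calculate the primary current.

I_p ≈ 4.06 A

V_A = 230 × 118/400 = 67.850 V; V_B = 230 × 32/400 = 18.400 V; V_C = 230 × 137/400 = 78.775 V.
P_out = V_A I_A + V_B I_B + V_C I_C = 67.850×5.85 + 18.400×4.67 + 78.775×5.73 = 396.92 + 85.928 + 451.38 = 934.23 W.
Ideal ⇒ P_in = P_out, so I_p = P_out/V_p = 934.23/230 = 4.06 A.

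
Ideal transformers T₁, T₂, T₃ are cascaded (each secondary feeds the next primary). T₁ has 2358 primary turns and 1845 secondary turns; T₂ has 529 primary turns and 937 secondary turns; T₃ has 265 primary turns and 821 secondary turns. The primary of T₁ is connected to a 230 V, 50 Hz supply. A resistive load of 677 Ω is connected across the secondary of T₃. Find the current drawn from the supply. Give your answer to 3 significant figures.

Secondary of T₁: V = 230.00 × 1845/2358 = 179.96 V.
Secondary of T₂: V = 179.96 × 937/529 = 318.76 V.
Secondary of T₃: V = 318.76 × 821/265 = 987.56 V.
I_load = 987.56/677 = 1.4587 A, so P_out = 987.56 × 1.4587 = 1440.6 W.
All ideal ⇒ P_in = P_out, so I_supply = 1440.6/230 = 6.26 A.

I_supply ≈ 6.26 A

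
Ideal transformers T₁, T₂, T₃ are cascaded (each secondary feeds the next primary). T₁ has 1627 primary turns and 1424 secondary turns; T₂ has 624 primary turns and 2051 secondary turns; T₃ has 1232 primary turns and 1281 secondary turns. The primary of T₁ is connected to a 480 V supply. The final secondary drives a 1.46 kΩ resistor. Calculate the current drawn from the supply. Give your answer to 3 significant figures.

I_supply ≈ 2.94 A

Secondary of T₁: V = 480.00 × 1424/1627 = 420.11 V.
Secondary of T₂: V = 420.11 × 2051/624 = 1380.8 V.
Secondary of T₃: V = 1380.8 × 1281/1232 = 1435.8 V.
I_load = 1435.8/1460 = 0.98340 A, so P_out = 1435.8 × 0.98340 = 1411.9 W.
All ideal ⇒ P_in = P_out, so I_supply = 1411.9/480 = 2.94 A.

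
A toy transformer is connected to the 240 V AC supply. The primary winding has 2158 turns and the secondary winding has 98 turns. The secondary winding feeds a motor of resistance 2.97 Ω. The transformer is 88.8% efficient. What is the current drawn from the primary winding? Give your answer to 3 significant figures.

I_p ≈ 0.188 A

V_s = 240 × 98/2158 = 10.899 V.
I_s = V_s/R = 10.899/2.97 = 3.6697 A.
P_out = V_s I_s = 10.899 × 3.6697 = 39.996 W.
P_in = P_out/η = 39.996/0.888 = 45.040 W.
I_p = P_in/V_p = 45.040/240 = 0.188 A.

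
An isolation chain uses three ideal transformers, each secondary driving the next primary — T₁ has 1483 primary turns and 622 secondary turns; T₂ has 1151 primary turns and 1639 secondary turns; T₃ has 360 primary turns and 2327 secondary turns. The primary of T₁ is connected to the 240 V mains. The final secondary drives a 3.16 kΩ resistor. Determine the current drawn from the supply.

I_supply ≈ 1.13 A

Secondary of T₁: V = 240.00 × 622/1483 = 100.66 V.
Secondary of T₂: V = 100.66 × 1639/1151 = 143.34 V.
Secondary of T₃: V = 143.34 × 2327/360 = 926.53 V.
I_load = 926.53/3160 = 0.29320 A, so P_out = 926.53 × 0.29320 = 271.66 W.
All ideal ⇒ P_in = P_out, so I_supply = 271.66/240 = 1.13 A.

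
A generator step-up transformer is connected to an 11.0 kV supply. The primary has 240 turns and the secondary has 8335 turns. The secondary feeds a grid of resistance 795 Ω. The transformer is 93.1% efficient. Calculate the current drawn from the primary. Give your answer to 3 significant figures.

I_p ≈ 17900 A

V_s = 11000 × 8335/240 = 382020 V.
I_s = V_s/R = 382020/795 = 480.53 A.
P_out = V_s I_s = 382020 × 480.53 = 1.8357×10^8 W.
P_in = P_out/η = 1.8357×10^8/0.931 = 1.9718×10^8 W.
I_p = P_in/V_p = 1.9718×10^8/11000 = 17900 A.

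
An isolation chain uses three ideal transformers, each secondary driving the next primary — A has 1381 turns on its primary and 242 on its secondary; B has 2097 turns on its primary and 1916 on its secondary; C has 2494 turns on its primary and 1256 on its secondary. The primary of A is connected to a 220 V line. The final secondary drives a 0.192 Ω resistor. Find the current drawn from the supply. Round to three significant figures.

Secondary of A: V = 220.00 × 242/1381 = 38.552 V.
Secondary of B: V = 38.552 × 1916/2097 = 35.224 V.
Secondary of C: V = 35.224 × 1256/2494 = 17.739 V.
I_load = 17.739/0.192 = 92.392 A, so P_out = 17.739 × 92.392 = 1639.0 W.
All ideal ⇒ P_in = P_out, so I_supply = 1639.0/220 = 7.45 A.

I_supply ≈ 7.45 A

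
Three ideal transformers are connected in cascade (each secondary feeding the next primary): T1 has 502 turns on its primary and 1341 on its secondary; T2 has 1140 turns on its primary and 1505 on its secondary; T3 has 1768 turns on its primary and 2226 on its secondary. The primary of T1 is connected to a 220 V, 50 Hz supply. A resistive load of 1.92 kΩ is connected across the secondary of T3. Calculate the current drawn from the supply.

Secondary of T1: V = 220.00 × 1341/502 = 587.69 V.
Secondary of T2: V = 587.69 × 1505/1140 = 775.85 V.
Secondary of T3: V = 775.85 × 2226/1768 = 976.84 V.
I_load = 976.84/1920 = 0.50877 A, so P_out = 976.84 × 0.50877 = 496.99 W.
All ideal ⇒ P_in = P_out, so I_supply = 496.99/220 = 2.26 A.

I_supply ≈ 2.26 A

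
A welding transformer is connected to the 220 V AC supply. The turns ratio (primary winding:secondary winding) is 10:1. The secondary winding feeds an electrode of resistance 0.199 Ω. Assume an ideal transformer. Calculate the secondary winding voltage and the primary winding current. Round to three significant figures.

V_s ≈ 22.0 V, I_p ≈ 11.1 A

V_s = V_p × N_s/N_p = 220 × 1/10 = 22.000 V.
I_s = V_s/R = 22.000/0.199 = 110.55 A.
I_p = I_s × N_s/N_p = 110.55 × 1/10 = 11.1 A.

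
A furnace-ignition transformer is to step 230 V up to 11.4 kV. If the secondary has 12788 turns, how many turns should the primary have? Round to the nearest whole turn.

N_p = 258 turns

N_p/N_s = V_p/V_s, so N_p = 12788 × 230/11400 = 258.0 ≈ 258 turns.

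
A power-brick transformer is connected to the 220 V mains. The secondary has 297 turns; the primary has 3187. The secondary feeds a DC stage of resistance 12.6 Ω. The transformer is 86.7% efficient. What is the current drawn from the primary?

I_p ≈ 0.175 A

V_s = 220 × 297/3187 = 20.502 V.
I_s = V_s/R = 20.502/12.6 = 1.6271 A.
P_out = V_s I_s = 20.502 × 1.6271 = 33.360 W.
P_in = P_out/η = 33.360/0.867 = 38.477 W.
I_p = P_in/V_p = 38.477/220 = 0.175 A.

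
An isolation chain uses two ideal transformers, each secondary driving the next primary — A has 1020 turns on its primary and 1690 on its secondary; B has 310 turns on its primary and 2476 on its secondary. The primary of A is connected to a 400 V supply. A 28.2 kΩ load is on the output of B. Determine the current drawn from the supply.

I_supply ≈ 2.48 A

After A: V = 400.00 × 1690/1020 = 662.75 V.
After B: V = 662.75 × 2476/310 = 5293.4 V.
I_load = 5293.4/28200 = 0.18771 A, so P_out = 5293.4 × 0.18771 = 993.62 W.
All ideal ⇒ P_in = P_out, so I_supply = 993.62/400 = 2.48 A.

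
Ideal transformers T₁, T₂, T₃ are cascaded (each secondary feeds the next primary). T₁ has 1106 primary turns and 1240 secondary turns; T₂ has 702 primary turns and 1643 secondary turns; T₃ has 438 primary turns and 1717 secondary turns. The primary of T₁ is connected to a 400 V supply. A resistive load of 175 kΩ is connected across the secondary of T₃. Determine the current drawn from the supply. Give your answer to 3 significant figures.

After T₁: V = 400.00 × 1240/1106 = 448.46 V.
After T₂: V = 448.46 × 1643/702 = 1049.6 V.
After T₃: V = 1049.6 × 1717/438 = 4114.6 V.
I_load = 4114.6/175000 = 0.023512 A, so P_out = 4114.6 × 0.023512 = 96.740 W.
All ideal ⇒ P_in = P_out, so I_supply = 96.740/400 = 0.242 A.

I_supply ≈ 0.242 A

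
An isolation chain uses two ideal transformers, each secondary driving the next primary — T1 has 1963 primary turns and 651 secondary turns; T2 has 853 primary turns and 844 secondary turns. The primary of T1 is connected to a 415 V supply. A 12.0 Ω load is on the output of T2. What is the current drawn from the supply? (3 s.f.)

Secondary of T1: V = 415.00 × 651/1963 = 137.63 V.
Secondary of T2: V = 137.63 × 844/853 = 136.18 V.
I_load = 136.18/12.0 = 11.348 A, so P_out = 136.18 × 11.348 = 1545.3 W.
All ideal ⇒ P_in = P_out, so I_supply = 1545.3/415 = 3.72 A.

I_supply ≈ 3.72 A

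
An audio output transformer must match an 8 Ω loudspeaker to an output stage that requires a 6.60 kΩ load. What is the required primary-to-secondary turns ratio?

N_p/N_s ≈ 28.7

Z_p/Z_s = (N_p/N_s)², so N_p/N_s = √(6600/8) = √825 = 28.7.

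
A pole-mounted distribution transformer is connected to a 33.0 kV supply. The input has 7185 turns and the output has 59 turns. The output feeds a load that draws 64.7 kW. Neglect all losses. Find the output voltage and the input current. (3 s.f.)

V_out = V_in × N_out/N_in = 33000 × 59/7185 = 270.98 V.
I_out = P/V_out = 64700/270.98 = 238.76 A.
I_in = I_out × N_out/N_in = 238.76 × 59/7185 = 1.96 A.

V_out ≈ 271 V, I_in ≈ 1.96 A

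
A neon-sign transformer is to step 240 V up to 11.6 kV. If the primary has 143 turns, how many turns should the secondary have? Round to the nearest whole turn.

N_s = 6912 turns

N_s/N_p = V_s/V_p, so N_s = 143 × 11600/240 = 6911.7 ≈ 6912 turns.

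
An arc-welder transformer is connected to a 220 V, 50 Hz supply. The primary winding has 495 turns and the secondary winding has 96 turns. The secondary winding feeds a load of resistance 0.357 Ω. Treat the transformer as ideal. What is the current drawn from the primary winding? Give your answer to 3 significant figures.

I_p ≈ 23.2 A

V_s = V_p × N_s/N_p = 220 × 96/495 = 42.667 V.
I_s = V_s/R = 42.667/0.357 = 119.51 A.
For an ideal transformer I_p N_p = I_s N_s, so I_p = 119.51 × 96/495 = 23.2 A.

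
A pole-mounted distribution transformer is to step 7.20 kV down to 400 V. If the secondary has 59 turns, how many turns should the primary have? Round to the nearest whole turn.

N_p/N_s = V_p/V_s, so N_p = 59 × 7200/400 = 1062.0 ≈ 1062 turns.

N_p = 1062 turns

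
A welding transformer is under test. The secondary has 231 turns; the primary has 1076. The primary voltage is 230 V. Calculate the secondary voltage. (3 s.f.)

V_s ≈ 49.4 V

V_s/V_p = N_s/N_p, so V_s = 230 × 231/1076 = 49.4 V.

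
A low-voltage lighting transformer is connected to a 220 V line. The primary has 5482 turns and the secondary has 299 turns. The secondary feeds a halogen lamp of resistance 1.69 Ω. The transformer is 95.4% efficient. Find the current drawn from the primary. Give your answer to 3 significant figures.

V_s = 220 × 299/5482 = 11.999 V.
I_s = V_s/R = 11.999/1.69 = 7.1002 A.
P_out = V_s I_s = 11.999 × 7.1002 = 85.197 W.
P_in = P_out/η = 85.197/0.954 = 89.305 W.
I_p = P_in/V_p = 89.305/220 = 0.406 A.

I_p ≈ 0.406 A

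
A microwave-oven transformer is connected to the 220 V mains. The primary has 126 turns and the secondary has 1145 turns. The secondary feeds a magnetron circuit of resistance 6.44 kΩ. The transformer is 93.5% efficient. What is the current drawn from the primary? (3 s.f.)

V_s = 220 × 1145/126 = 1999.2 V.
I_s = V_s/R = 1999.2/6440 = 0.31044 A.
P_out = V_s I_s = 1999.2 × 0.31044 = 620.63 W.
P_in = P_out/η = 620.63/0.935 = 663.77 W.
I_p = P_in/V_p = 663.77/220 = 3.02 A.

I_p ≈ 3.02 A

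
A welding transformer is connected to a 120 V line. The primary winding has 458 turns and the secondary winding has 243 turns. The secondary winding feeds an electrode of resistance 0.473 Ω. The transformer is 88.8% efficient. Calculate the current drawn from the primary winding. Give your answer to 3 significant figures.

V_s = 120 × 243/458 = 63.668 V.
I_s = V_s/R = 63.668/0.473 = 134.60 A.
P_out = V_s I_s = 63.668 × 134.60 = 8570.0 W.
P_in = P_out/η = 8570.0/0.888 = 9650.9 W.
I_p = P_in/V_p = 9650.9/120 = 80.4 A.

I_p ≈ 80.4 A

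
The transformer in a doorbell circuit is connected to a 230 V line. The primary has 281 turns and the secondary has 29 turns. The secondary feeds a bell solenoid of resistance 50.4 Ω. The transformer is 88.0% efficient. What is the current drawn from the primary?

V_s = 230 × 29/281 = 23.737 V.
I_s = V_s/R = 23.737/50.4 = 0.47097 A.
P_out = V_s I_s = 23.737 × 0.47097 = 11.179 W.
P_in = P_out/η = 11.179/0.880 = 12.704 W.
I_p = P_in/V_p = 12.704/230 = 0.0552 A.

I_p ≈ 0.0552 A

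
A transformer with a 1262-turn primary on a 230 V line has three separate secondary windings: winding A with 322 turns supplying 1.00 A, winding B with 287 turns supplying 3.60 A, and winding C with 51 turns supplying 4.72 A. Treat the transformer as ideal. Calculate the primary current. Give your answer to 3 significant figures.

V_A = 230 × 322/1262 = 58.685 V; V_B = 230 × 287/1262 = 52.306 V; V_C = 230 × 51/1262 = 9.2948 V.
P_out = V_A I_A + V_B I_B + V_C I_C = 58.685×1.00 + 52.306×3.60 + 9.2948×4.72 = 58.685 + 188.30 + 43.871 = 290.86 W.
Ideal ⇒ P_in = P_out, so I_p = P_out/V_p = 290.86/230 = 1.26 A.

I_p ≈ 1.26 A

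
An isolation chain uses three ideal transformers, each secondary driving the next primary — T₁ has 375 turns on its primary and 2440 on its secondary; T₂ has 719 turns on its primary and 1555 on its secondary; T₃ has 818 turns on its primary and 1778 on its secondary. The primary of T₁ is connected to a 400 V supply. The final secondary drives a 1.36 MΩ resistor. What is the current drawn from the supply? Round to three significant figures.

After T₁: V = 400.00 × 2440/375 = 2602.7 V.
After T₂: V = 2602.7 × 1555/719 = 5628.9 V.
After T₃: V = 5628.9 × 1778/818 = 12235 V.
I_load = 12235/(1.36×10^6) = 0.0089962 A, so P_out = 12235 × 0.0089962 = 110.07 W.
All ideal ⇒ P_in = P_out, so I_supply = 110.07/400 = 0.275 A.

I_supply ≈ 0.275 A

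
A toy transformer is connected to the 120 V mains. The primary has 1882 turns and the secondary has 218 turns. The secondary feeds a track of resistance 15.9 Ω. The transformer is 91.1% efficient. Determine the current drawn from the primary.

I_p ≈ 0.111 A

V_s = 120 × 218/1882 = 13.900 V.
I_s = V_s/R = 13.900/15.9 = 0.87422 A.
P_out = V_s I_s = 13.900 × 0.87422 = 12.152 W.
P_in = P_out/η = 12.152/0.911 = 13.339 W.
I_p = P_in/V_p = 13.339/120 = 0.111 A.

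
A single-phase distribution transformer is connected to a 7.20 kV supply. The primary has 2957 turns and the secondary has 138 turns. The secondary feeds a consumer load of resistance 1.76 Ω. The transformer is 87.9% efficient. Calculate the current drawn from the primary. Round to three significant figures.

I_p ≈ 10.1 A

V_s = 7200 × 138/2957 = 336.02 V.
I_s = V_s/R = 336.02/1.76 = 190.92 A.
P_out = V_s I_s = 336.02 × 190.92 = 64152 W.
P_in = P_out/η = 64152/0.879 = 72983 W.
I_p = P_in/V_p = 72983/7200 = 10.1 A.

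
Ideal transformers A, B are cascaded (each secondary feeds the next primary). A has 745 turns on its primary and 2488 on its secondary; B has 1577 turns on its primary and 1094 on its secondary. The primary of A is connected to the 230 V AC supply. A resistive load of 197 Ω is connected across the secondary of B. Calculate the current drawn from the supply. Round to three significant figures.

After A: V = 230.00 × 2488/745 = 768.11 V.
After B: V = 768.11 × 1094/1577 = 532.85 V.
I_load = 532.85/197 = 2.7048 A, so P_out = 532.85 × 2.7048 = 1441.3 W.
All ideal ⇒ P_in = P_out, so I_supply = 1441.3/230 = 6.27 A.

I_supply ≈ 6.27 A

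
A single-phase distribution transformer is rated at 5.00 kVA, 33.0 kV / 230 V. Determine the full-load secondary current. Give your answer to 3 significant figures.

I_s = S/V_s = 5000/230 = 21.7 A.

I_s ≈ 21.7 A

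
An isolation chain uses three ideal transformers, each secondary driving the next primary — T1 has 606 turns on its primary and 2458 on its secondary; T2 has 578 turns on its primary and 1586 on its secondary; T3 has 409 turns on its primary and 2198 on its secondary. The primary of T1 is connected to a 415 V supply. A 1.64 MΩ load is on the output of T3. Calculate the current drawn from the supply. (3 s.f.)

I_supply ≈ 0.905 A

After T1: V = 415.00 × 2458/606 = 1683.3 V.
After T2: V = 1683.3 × 1586/578 = 4618.8 V.
After T3: V = 4618.8 × 2198/409 = 24822 V.
I_load = 24822/(1.64×10^6) = 0.015135 A, so P_out = 24822 × 0.015135 = 375.69 W.
All ideal ⇒ P_in = P_out, so I_supply = 375.69/415 = 0.905 A.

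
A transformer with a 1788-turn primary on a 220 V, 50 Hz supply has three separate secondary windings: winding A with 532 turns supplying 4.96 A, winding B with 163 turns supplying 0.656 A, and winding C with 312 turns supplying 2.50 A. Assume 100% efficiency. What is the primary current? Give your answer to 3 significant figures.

V_A = 220 × 532/1788 = 65.459 V; V_B = 220 × 163/1788 = 20.056 V; V_C = 220 × 312/1788 = 38.389 V.
P_out = V_A I_A + V_B I_B + V_C I_C = 65.459×4.96 + 20.056×0.656 + 38.389×2.50 = 324.67 + 13.157 + 95.973 = 433.80 W.
Ideal ⇒ P_in = P_out, so I_p = P_out/V_p = 433.80/220 = 1.97 A.

I_p ≈ 1.97 A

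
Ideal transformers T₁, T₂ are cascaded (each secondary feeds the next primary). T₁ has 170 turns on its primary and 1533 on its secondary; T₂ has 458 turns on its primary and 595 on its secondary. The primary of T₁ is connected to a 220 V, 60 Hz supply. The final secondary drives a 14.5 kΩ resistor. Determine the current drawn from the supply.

I_supply ≈ 2.08 A

Secondary of T₁: V = 220.00 × 1533/170 = 1983.9 V.
Secondary of T₂: V = 1983.9 × 595/458 = 2577.3 V.
I_load = 2577.3/14500 = 0.17775 A, so P_out = 2577.3 × 0.17775 = 458.11 W.
All ideal ⇒ P_in = P_out, so I_supply = 458.11/220 = 2.08 A.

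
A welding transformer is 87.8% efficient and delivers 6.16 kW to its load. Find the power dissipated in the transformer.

P_loss ≈ 856 W

P_in = P_out/η = 6160/0.878 = 7015.95 W.
P_loss = P_in − P_out = 7015.95 − 6160 = 856 W.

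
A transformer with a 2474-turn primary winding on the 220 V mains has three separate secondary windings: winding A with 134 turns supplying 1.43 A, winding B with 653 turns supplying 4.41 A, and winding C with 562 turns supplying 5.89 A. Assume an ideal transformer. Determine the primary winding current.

V_A = 220 × 134/2474 = 11.916 V; V_B = 220 × 653/2474 = 58.068 V; V_C = 220 × 562/2474 = 49.976 V.
P_out = V_A I_A + V_B I_B + V_C I_C = 11.916×1.43 + 58.068×4.41 + 49.976×5.89 = 17.040 + 256.08 + 294.36 = 567.48 W.
Ideal ⇒ P_in = P_out, so I_p = P_out/V_p = 567.48/220 = 2.58 A.

I_p ≈ 2.58 A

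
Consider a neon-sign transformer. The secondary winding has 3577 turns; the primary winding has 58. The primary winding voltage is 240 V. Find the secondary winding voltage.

V_s/V_p = N_s/N_p, so V_s = 240 × 3577/58 = 14800 V.

V_s ≈ 14800 V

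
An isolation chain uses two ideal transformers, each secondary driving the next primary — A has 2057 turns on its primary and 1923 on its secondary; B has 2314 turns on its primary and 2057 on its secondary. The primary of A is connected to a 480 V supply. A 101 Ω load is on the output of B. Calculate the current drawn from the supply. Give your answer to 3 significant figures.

I_supply ≈ 3.28 A

After A: V = 480.00 × 1923/2057 = 448.73 V.
After B: V = 448.73 × 2057/2314 = 398.89 V.
I_load = 398.89/101 = 3.9494 A, so P_out = 398.89 × 3.9494 = 1575.4 W.
All ideal ⇒ P_in = P_out, so I_supply = 1575.4/480 = 3.28 A.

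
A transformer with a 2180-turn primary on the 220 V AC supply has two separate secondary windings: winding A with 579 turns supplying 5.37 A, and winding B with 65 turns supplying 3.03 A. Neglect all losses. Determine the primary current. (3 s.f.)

I_p ≈ 1.52 A

V_A = 220 × 579/2180 = 58.431 V; V_B = 220 × 65/2180 = 6.5596 V.
P_out = V_A I_A + V_B I_B = 58.431×5.37 + 6.5596×3.03 = 313.78 + 19.876 = 333.65 W.
Ideal ⇒ P_in = P_out, so I_p = P_out/V_p = 333.65/220 = 1.52 A.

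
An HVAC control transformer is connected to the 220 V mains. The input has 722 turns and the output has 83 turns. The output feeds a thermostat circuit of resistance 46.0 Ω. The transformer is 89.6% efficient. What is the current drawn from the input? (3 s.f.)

V_out = 220 × 83/722 = 25.291 V.
I_out = V_out/R = 25.291/46.0 = 0.54980 A.
P_out = V_out I_out = 25.291 × 0.54980 = 13.905 W.
P_in = P_out/η = 13.905/0.896 = 15.519 W.
I_in = P_in/V_in = 15.519/220 = 0.0705 A.

I_in ≈ 0.0705 A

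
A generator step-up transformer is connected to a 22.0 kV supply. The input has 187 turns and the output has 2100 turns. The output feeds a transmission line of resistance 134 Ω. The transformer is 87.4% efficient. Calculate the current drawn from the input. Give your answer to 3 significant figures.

V_out = 22000 × 2100/187 = 247060 V.
I_out = V_out/R = 247060/134 = 1843.7 A.
P_out = V_out I_out = 247060 × 1843.7 = 4.5551×10^8 W.
P_in = P_out/η = 4.5551×10^8/0.874 = 5.2118×10^8 W.
I_in = P_in/V_in = 5.2118×10^8/22000 = 23700 A.

I_in ≈ 23700 A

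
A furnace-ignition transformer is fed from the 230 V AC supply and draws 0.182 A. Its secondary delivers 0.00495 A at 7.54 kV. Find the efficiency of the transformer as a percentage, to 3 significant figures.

P_in = 230 × 0.182 = 41.8600 W.
P_out = 7540 × 0.00495 = 37.3230 W.
η = P_out/P_in = 37.3230/41.8600 = 0.892.

η ≈ 89.2%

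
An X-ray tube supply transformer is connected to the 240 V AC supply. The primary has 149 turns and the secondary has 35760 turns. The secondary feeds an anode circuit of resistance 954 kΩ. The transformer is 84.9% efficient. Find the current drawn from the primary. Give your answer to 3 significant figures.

V_s = 240 × 35760/149 = 57600 V.
I_s = V_s/R = 57600/954000 = 0.060377 A.
P_out = V_s I_s = 57600 × 0.060377 = 3477.7 W.
P_in = P_out/η = 3477.7/0.849 = 4096.3 W.
I_p = P_in/V_p = 4096.3/240 = 17.1 A.

I_p ≈ 17.1 A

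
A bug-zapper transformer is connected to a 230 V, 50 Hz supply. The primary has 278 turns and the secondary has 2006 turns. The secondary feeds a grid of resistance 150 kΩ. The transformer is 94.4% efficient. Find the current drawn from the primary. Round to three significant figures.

I_p ≈ 0.0846 A

V_s = 230 × 2006/278 = 1659.6 V.
I_s = V_s/R = 1659.6/150000 = 0.011064 A.
P_out = V_s I_s = 1659.6 × 0.011064 = 18.363 W.
P_in = P_out/η = 18.363/0.944 = 19.452 W.
I_p = P_in/V_p = 19.452/230 = 0.0846 A.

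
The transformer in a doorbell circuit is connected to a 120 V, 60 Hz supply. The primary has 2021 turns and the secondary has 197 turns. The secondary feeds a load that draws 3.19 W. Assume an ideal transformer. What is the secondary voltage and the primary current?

V_s = V_p × N_s/N_p = 120 × 197/2021 = 11.697 V.
I_s = P/V_s = 3.19/11.697 = 0.27272 A.
I_p = I_s × N_s/N_p = 0.27272 × 197/2021 = 0.0266 A.

V_s ≈ 11.7 V, I_p ≈ 0.0266 A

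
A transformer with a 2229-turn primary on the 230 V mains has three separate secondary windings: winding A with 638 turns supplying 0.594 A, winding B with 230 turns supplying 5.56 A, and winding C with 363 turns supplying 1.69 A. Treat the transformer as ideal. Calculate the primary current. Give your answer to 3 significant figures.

I_p ≈ 1.02 A

V_A = 230 × 638/2229 = 65.832 V; V_B = 230 × 230/2229 = 23.733 V; V_C = 230 × 363/2229 = 37.456 V.
P_out = V_A I_A + V_B I_B + V_C I_C = 65.832×0.594 + 23.733×5.56 + 37.456×1.69 = 39.104 + 131.95 + 63.301 = 234.36 W.
Ideal ⇒ P_in = P_out, so I_p = P_out/V_p = 234.36/230 = 1.02 A.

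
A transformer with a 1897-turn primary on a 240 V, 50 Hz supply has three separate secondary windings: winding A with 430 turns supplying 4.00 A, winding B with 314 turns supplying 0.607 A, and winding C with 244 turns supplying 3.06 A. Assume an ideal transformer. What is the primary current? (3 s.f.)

I_p ≈ 1.40 A

V_A = 240 × 430/1897 = 54.402 V; V_B = 240 × 314/1897 = 39.726 V; V_C = 240 × 244/1897 = 30.870 V.
P_out = V_A I_A + V_B I_B + V_C I_C = 54.402×4.00 + 39.726×0.607 + 30.870×3.06 = 217.61 + 24.114 + 94.462 = 336.18 W.
Ideal ⇒ P_in = P_out, so I_p = P_out/V_p = 336.18/240 = 1.40 A.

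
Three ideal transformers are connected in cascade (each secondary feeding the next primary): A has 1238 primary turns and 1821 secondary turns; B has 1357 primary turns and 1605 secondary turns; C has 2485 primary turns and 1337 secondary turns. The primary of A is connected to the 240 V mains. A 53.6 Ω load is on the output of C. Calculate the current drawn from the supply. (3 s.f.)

Secondary of A: V = 240.00 × 1821/1238 = 353.02 V.
Secondary of B: V = 353.02 × 1605/1357 = 417.54 V.
Secondary of C: V = 417.54 × 1337/2485 = 224.65 V.
I_load = 224.65/53.6 = 4.1912 A, so P_out = 224.65 × 4.1912 = 941.54 W.
All ideal ⇒ P_in = P_out, so I_supply = 941.54/240 = 3.92 A.

I_supply ≈ 3.92 A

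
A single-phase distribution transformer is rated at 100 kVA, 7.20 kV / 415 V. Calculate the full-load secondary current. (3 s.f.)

I_s ≈ 241 A

I_s = S/V_s = 100000/415 = 241 A.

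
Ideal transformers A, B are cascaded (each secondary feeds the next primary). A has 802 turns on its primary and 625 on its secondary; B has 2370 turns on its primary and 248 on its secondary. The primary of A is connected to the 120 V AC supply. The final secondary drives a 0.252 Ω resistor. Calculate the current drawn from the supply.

I_supply ≈ 3.17 A

Secondary of A: V = 120.00 × 625/802 = 93.516 V.
Secondary of B: V = 93.516 × 248/2370 = 9.7857 V.
I_load = 9.7857/0.252 = 38.832 A, so P_out = 9.7857 × 38.832 = 380.00 W.
All ideal ⇒ P_in = P_out, so I_supply = 380.00/120 = 3.17 A.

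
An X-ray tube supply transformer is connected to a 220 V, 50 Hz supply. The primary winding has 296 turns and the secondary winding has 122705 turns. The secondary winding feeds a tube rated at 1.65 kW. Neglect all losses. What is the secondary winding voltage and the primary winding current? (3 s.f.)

V_s = V_p × N_s/N_p = 220 × 122705/296 = 91200 V.
I_s = P/V_s = 1650/91200 = 0.018092 A.
I_p = I_s × N_s/N_p = 0.018092 × 122705/296 = 7.50 A.

V_s ≈ 91200 V, I_p ≈ 7.50 A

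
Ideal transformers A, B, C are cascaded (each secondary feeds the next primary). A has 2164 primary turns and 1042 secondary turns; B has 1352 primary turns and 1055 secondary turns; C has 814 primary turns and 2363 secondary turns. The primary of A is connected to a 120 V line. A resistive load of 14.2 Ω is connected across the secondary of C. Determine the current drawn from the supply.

After A: V = 120.00 × 1042/2164 = 57.782 V.
After B: V = 57.782 × 1055/1352 = 45.089 V.
After C: V = 45.089 × 2363/814 = 130.89 V.
I_load = 130.89/14.2 = 9.2176 A, so P_out = 130.89 × 9.2176 = 1206.5 W.
All ideal ⇒ P_in = P_out, so I_supply = 1206.5/120 = 10.1 A.

I_supply ≈ 10.1 A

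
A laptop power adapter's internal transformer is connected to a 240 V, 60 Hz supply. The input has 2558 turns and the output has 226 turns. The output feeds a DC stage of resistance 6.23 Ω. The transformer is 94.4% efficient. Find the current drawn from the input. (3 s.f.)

I_in ≈ 0.319 A

V_out = 240 × 226/2558 = 21.204 V.
I_out = V_out/R = 21.204/6.23 = 3.4035 A.
P_out = V_out I_out = 21.204 × 3.4035 = 72.169 W.
P_in = P_out/η = 72.169/0.944 = 76.450 W.
I_in = P_in/V_in = 76.450/240 = 0.319 A.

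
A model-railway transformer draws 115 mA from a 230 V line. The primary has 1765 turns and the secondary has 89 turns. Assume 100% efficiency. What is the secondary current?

I_s/I_p = N_p/N_s, so I_s = 0.115 × 1765/89 = 2.28 A.

I_s ≈ 2.28 A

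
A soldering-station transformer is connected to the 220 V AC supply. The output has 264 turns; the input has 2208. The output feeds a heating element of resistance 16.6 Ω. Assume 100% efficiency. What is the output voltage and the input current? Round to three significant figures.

V_out ≈ 26.3 V, I_in ≈ 0.189 A

V_out = V_in × N_out/N_in = 220 × 264/2208 = 26.304 V.
I_out = V_out/R = 26.304/16.6 = 1.5846 A.
I_in = I_out × N_out/N_in = 1.5846 × 264/2208 = 0.189 A.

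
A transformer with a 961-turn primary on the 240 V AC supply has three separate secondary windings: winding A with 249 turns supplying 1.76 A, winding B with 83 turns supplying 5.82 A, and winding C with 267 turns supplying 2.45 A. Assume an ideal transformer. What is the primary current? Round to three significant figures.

V_A = 240 × 249/961 = 62.185 V; V_B = 240 × 83/961 = 20.728 V; V_C = 240 × 267/961 = 66.681 V.
P_out = V_A I_A + V_B I_B + V_C I_C = 62.185×1.76 + 20.728×5.82 + 66.681×2.45 = 109.45 + 120.64 + 163.37 = 393.45 W.
Ideal ⇒ P_in = P_out, so I_p = P_out/V_p = 393.45/240 = 1.64 A.

I_p ≈ 1.64 A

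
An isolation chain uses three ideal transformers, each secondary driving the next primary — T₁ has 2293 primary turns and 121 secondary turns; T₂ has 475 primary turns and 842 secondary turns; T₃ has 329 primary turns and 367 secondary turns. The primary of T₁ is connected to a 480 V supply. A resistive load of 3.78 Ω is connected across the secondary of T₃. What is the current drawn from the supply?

I_supply ≈ 1.38 A

Secondary of T₁: V = 480.00 × 121/2293 = 25.329 V.
Secondary of T₂: V = 25.329 × 842/475 = 44.899 V.
Secondary of T₃: V = 44.899 × 367/329 = 50.085 V.
I_load = 50.085/3.78 = 13.250 A, so P_out = 50.085 × 13.250 = 663.64 W.
All ideal ⇒ P_in = P_out, so I_supply = 663.64/480 = 1.38 A.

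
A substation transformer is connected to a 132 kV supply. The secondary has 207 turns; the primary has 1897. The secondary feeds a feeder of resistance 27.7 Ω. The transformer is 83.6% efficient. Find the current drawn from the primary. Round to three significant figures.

I_p ≈ 67.9 A

V_s = 132000 × 207/1897 = 14404 V.
I_s = V_s/R = 14404/27.7 = 519.99 A.
P_out = V_s I_s = 14404 × 519.99 = 7.4899×10^6 W.
P_in = P_out/η = 7.4899×10^6/0.836 = 8.9592×10^6 W.
I_p = P_in/V_p = 8.9592×10^6/132000 = 67.9 A.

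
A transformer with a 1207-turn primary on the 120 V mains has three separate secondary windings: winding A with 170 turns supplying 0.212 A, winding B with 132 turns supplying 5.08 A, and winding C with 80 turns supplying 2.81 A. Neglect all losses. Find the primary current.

V_A = 120 × 170/1207 = 16.901 V; V_B = 120 × 132/1207 = 13.123 V; V_C = 120 × 80/1207 = 7.9536 V.
P_out = V_A I_A + V_B I_B + V_C I_C = 16.901×0.212 + 13.123×5.08 + 7.9536×2.81 = 3.5831 + 66.667 + 22.350 = 92.600 W.
Ideal ⇒ P_in = P_out, so I_p = P_out/V_p = 92.600/120 = 0.772 A.

I_p ≈ 0.772 A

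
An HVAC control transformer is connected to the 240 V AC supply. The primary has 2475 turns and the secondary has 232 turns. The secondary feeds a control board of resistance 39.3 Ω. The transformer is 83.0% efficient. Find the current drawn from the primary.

I_p ≈ 0.0646 A

V_s = 240 × 232/2475 = 22.497 V.
I_s = V_s/R = 22.497/39.3 = 0.57244 A.
P_out = V_s I_s = 22.497 × 0.57244 = 12.878 W.
P_in = P_out/η = 12.878/0.830 = 15.516 W.
I_p = P_in/V_p = 15.516/240 = 0.0646 A.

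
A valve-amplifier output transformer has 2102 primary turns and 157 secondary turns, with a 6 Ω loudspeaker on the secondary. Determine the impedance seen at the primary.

Z_p ≈ 1080 Ω

Z_p = (N_p/N_s)² × Z_s = (2102/157)² × 6 = 1080 Ω.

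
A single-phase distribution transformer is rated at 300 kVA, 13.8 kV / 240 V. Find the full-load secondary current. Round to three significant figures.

I_s = S/V_s = 300000/240 = 1250 A.

I_s ≈ 1250 A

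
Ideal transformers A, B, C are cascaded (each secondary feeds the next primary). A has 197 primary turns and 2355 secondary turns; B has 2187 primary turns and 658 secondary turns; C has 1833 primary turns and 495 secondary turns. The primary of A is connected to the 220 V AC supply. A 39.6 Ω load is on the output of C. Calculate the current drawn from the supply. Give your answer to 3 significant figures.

I_supply ≈ 5.24 A

After A: V = 220.00 × 2355/197 = 2629.9 V.
After B: V = 2629.9 × 658/2187 = 791.27 V.
After C: V = 791.27 × 495/1833 = 213.68 V.
I_load = 213.68/39.6 = 5.3960 A, so P_out = 213.68 × 5.3960 = 1153.0 W.
All ideal ⇒ P_in = P_out, so I_supply = 1153.0/220 = 5.24 A.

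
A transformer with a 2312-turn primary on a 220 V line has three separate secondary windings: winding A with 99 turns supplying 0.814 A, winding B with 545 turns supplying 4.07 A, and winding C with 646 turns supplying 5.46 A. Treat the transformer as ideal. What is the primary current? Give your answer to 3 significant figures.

I_p ≈ 2.52 A

V_A = 220 × 99/2312 = 9.4204 V; V_B = 220 × 545/2312 = 51.860 V; V_C = 220 × 646/2312 = 61.471 V.
P_out = V_A I_A + V_B I_B + V_C I_C = 9.4204×0.814 + 51.860×4.07 + 61.471×5.46 = 7.6682 + 211.07 + 335.63 = 554.37 W.
Ideal ⇒ P_in = P_out, so I_p = P_out/V_p = 554.37/220 = 2.52 A.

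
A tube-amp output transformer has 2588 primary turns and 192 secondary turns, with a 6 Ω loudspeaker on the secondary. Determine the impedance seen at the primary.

Z_p ≈ 1090 Ω

Z_p = (N_p/N_s)² × Z_s = (2588/192)² × 6 = 1090 Ω.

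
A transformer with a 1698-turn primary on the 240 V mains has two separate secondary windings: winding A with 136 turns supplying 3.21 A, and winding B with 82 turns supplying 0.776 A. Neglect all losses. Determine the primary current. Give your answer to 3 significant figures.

V_A = 240 × 136/1698 = 19.223 V; V_B = 240 × 82/1698 = 11.590 V.
P_out = V_A I_A + V_B I_B = 19.223×3.21 + 11.590×0.776 = 61.705 + 8.9939 = 70.699 W.
Ideal ⇒ P_in = P_out, so I_p = P_out/V_p = 70.699/240 = 0.295 A.

I_p ≈ 0.295 A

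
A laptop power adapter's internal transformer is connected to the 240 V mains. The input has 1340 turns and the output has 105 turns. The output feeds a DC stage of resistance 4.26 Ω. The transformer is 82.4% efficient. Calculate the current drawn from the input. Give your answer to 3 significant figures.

V_out = 240 × 105/1340 = 18.806 V.
I_out = V_out/R = 18.806/4.26 = 4.4145 A.
P_out = V_out I_out = 18.806 × 4.4145 = 83.020 W.
P_in = P_out/η = 83.020/0.824 = 100.75 W.
I_in = P_in/V_in = 100.75/240 = 0.420 A.

I_in ≈ 0.420 A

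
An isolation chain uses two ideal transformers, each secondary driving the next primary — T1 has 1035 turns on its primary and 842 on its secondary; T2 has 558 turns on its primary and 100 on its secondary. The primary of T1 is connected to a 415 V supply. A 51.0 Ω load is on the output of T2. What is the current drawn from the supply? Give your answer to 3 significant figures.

I_supply ≈ 0.173 A

Secondary of T1: V = 415.00 × 842/1035 = 337.61 V.
Secondary of T2: V = 337.61 × 100/558 = 60.504 V.
I_load = 60.504/51.0 = 1.1864 A, so P_out = 60.504 × 1.1864 = 71.780 W.
All ideal ⇒ P_in = P_out, so I_supply = 71.780/415 = 0.173 A.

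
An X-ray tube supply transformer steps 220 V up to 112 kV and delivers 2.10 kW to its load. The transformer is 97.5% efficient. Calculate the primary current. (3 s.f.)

I_p ≈ 9.79 A

P_in = P_out/η = 2100/0.975 = 2153.8 W.
I_p = P_in/V_p = 2153.8/220 = 9.79 A.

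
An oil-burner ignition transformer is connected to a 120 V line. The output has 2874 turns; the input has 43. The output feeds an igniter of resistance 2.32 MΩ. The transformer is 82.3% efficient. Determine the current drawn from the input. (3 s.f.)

V_out = 120 × 2874/43 = 8020.5 V.
I_out = V_out/R = 8020.5/(2.32×10^6) = 0.0034571 A.
P_out = V_out I_out = 8020.5 × 0.0034571 = 27.728 W.
P_in = P_out/η = 27.728/0.823 = 33.691 W.
I_in = P_in/V_in = 33.691/120 = 0.281 A.

I_in ≈ 0.281 A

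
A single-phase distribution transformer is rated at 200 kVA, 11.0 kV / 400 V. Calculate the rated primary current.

I_p = S/V_p = 200000/11000 = 18.2 A.

I_p ≈ 18.2 A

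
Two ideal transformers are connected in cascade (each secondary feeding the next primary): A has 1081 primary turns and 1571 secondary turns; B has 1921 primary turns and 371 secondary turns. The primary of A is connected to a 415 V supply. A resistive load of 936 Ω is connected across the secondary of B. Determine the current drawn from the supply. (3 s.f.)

Secondary of A: V = 415.00 × 1571/1081 = 603.11 V.
Secondary of B: V = 603.11 × 371/1921 = 116.48 V.
I_load = 116.48/936 = 0.12444 A, so P_out = 116.48 × 0.12444 = 14.495 W.
All ideal ⇒ P_in = P_out, so I_supply = 14.495/415 = 0.0349 A.

I_supply ≈ 0.0349 A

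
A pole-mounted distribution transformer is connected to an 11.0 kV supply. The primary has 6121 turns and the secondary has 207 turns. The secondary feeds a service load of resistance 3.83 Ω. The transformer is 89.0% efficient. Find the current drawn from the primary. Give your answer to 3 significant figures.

V_s = 11000 × 207/6121 = 372.00 V.
I_s = V_s/R = 372.00/3.83 = 97.127 A.
P_out = V_s I_s = 372.00 × 97.127 = 36131 W.
P_in = P_out/η = 36131/0.890 = 40597 W.
I_p = P_in/V_p = 40597/11000 = 3.69 A.

I_p ≈ 3.69 A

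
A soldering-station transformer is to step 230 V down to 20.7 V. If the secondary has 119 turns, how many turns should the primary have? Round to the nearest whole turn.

N_p/N_s = V_p/V_s, so N_p = 119 × 230/20.7 = 1322.2 ≈ 1322 turns.

N_p = 1322 turns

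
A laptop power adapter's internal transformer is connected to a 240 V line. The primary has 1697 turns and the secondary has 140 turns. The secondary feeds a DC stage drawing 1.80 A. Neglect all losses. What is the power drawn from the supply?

I_p = I_s × N_s/N_p = 1.80 × 140/1697 = 0.14850 A.
P = V_p I_p = 240 × 0.14850 = 35.6 W.

P ≈ 35.6 W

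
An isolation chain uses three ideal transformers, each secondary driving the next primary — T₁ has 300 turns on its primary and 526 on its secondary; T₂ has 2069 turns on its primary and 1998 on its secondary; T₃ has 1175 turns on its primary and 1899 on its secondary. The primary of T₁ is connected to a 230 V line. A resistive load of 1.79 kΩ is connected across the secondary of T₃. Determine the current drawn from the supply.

After T₁: V = 230.00 × 526/300 = 403.27 V.
After T₂: V = 403.27 × 1998/2069 = 389.43 V.
After T₃: V = 389.43 × 1899/1175 = 629.38 V.
I_load = 629.38/1790 = 0.35161 A, so P_out = 629.38 × 0.35161 = 221.30 W.
All ideal ⇒ P_in = P_out, so I_supply = 221.30/230 = 0.962 A.

I_supply ≈ 0.962 A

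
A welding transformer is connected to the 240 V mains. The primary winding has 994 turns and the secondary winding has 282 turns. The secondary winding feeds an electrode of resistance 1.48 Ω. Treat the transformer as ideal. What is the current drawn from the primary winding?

I_p ≈ 13.1 A

V_s = V_p × N_s/N_p = 240 × 282/994 = 68.089 V.
I_s = V_s/R = 68.089/1.48 = 46.006 A.
For an ideal transformer I_p N_p = I_s N_s, so I_p = 46.006 × 282/994 = 13.1 A.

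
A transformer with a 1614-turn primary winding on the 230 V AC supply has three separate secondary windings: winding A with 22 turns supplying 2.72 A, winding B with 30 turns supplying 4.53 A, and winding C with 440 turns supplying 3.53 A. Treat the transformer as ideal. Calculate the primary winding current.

I_p ≈ 1.08 A

V_A = 230 × 22/1614 = 3.1351 V; V_B = 230 × 30/1614 = 4.2751 V; V_C = 230 × 440/1614 = 62.701 V.
P_out = V_A I_A + V_B I_B + V_C I_C = 3.1351×2.72 + 4.2751×4.53 + 62.701×3.53 = 8.5274 + 19.366 + 221.34 = 249.23 W.
Ideal ⇒ P_in = P_out, so I_p = P_out/V_p = 249.23/230 = 1.08 A.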